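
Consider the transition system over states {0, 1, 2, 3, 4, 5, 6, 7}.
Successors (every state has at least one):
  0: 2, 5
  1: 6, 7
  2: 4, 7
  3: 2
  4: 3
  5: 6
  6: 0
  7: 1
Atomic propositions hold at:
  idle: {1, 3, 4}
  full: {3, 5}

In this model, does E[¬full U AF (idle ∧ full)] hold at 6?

Yes

Sat(¬full) = {0, 1, 2, 4, 6, 7}
Sat(idle ∧ full) = {3}
AF (idle ∧ full): least fixpoint, start Z0 = {3}, add states with every successor in Z. Z1 = {3, 4}; fixed.
Sat(AF (idle ∧ full)) = {3, 4}
E[¬full U AF (idle ∧ full)]: least fixpoint, start Z0 = Sat(AF (idle ∧ full)) = {3, 4}, add states in Sat(¬full) with some successor in Z. Z1 = {2, 3, 4}; Z2 = {0, 2, 3, 4}; Z3 = {0, 2, 3, 4, 6}; Z4 = {0, 1, 2, 3, 4, 6}; Z5 = {0, 1, 2, 3, 4, 6, 7}; fixed.
Sat(E[¬full U AF (idle ∧ full)]) = {0, 1, 2, 3, 4, 6, 7}
6 ∈ Sat(E[¬full U AF (idle ∧ full)]) = {0, 1, 2, 3, 4, 6, 7}, so the formula holds at 6.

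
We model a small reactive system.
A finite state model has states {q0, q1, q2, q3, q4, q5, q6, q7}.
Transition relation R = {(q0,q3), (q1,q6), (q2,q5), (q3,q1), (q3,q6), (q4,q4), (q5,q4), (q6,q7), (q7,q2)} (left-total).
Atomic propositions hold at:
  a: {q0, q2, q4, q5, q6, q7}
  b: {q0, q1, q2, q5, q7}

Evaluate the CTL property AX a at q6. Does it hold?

Yes

Sat(AX a) = {s : every successor in {q0, q2, q4, q5, q6, q7}} = {q1, q2, q4, q5, q6, q7}
q6 ∈ Sat(AX a) = {q1, q2, q4, q5, q6, q7}, so the formula holds at q6.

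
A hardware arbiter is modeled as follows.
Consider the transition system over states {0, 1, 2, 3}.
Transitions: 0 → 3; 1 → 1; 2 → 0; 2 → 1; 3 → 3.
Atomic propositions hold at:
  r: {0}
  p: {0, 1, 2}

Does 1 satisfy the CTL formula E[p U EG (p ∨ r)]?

Sat(p ∨ r) = {0, 1, 2}
EG (p ∨ r): greatest fixpoint, start Z0 = {0, 1, 2}, keep only states in Sat with some successor in Z. Z1 = {1, 2}; fixed.
Sat(EG (p ∨ r)) = {1, 2}
E[p U EG (p ∨ r)]: least fixpoint, start Z0 = Sat(EG (p ∨ r)) = {1, 2}, add states in Sat(p) with some successor in Z. Already a fixed point.
Sat(E[p U EG (p ∨ r)]) = {1, 2}
1 ∈ Sat(E[p U EG (p ∨ r)]) = {1, 2}, so the formula holds at 1.

Yes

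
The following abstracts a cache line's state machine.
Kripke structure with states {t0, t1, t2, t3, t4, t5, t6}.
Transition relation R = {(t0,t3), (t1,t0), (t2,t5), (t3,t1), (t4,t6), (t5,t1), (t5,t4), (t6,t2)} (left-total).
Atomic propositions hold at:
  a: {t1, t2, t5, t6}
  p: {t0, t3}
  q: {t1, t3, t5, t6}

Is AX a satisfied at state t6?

Yes

Sat(AX a) = {s : every successor in {t1, t2, t5, t6}} = {t2, t3, t4, t6}
t6 ∈ Sat(AX a) = {t2, t3, t4, t6}, so the formula holds at t6.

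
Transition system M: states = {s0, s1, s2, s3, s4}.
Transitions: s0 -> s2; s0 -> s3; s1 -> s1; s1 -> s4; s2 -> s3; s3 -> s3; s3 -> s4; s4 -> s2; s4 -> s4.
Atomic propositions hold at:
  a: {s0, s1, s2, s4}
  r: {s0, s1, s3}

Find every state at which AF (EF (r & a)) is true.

Sat(r & a) = {s0, s1}
EF (r & a): least fixpoint, start Z0 = {s0, s1}, add states with some successor in Z. Already a fixed point.
Sat(EF (r & a)) = {s0, s1}
AF (EF (r & a)): least fixpoint, start Z0 = {s0, s1}, add states with every successor in Z. Already a fixed point.
Sat(AF (EF (r & a))) = {s0, s1}

{s0, s1}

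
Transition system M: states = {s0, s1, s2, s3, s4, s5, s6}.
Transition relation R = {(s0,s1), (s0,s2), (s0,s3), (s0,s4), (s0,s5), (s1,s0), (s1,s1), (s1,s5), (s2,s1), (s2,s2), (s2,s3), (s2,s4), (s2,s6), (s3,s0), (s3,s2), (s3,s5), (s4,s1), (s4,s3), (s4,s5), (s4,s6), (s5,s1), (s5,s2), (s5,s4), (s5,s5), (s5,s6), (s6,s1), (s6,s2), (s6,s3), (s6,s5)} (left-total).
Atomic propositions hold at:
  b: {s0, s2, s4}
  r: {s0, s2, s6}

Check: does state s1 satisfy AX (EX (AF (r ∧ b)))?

Sat(r ∧ b) = {s0, s2}
AF (r ∧ b): least fixpoint, start Z0 = {s0, s2}, add states with every successor in Z. Already a fixed point.
Sat(AF (r ∧ b)) = {s0, s2}
Sat(EX (AF (r ∧ b))) = {s : some successor in {s0, s2}} = {s0, s1, s2, s3, s5, s6}
Sat(AX (EX (AF (r ∧ b)))) = {s : every successor in {s0, s1, s2, s3, s5, s6}} = {s1, s3, s4, s6}
s1 ∈ Sat(AX (EX (AF (r ∧ b)))) = {s1, s3, s4, s6}, so the formula holds at s1.

Yes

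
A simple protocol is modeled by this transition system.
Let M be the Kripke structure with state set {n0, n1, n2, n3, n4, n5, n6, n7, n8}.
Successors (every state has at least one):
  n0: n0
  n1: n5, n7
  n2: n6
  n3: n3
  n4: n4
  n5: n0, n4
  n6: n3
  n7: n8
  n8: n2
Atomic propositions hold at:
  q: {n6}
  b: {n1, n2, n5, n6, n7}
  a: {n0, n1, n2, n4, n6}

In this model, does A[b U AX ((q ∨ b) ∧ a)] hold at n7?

Sat(q ∨ b) = {n1, n2, n5, n6, n7}
Sat((q ∨ b) ∧ a) = {n1, n2, n6}
Sat(AX ((q ∨ b) ∧ a)) = {s : every successor in {n1, n2, n6}} = {n2, n8}
A[b U AX ((q ∨ b) ∧ a)]: least fixpoint, start Z0 = Sat(AX ((q ∨ b) ∧ a)) = {n2, n8}, add states in Sat(b) with every successor in Z. Z1 = {n2, n7, n8}; fixed.
Sat(A[b U AX ((q ∨ b) ∧ a)]) = {n2, n7, n8}
n7 ∈ Sat(A[b U AX ((q ∨ b) ∧ a)]) = {n2, n7, n8}, so the formula holds at n7.

Yes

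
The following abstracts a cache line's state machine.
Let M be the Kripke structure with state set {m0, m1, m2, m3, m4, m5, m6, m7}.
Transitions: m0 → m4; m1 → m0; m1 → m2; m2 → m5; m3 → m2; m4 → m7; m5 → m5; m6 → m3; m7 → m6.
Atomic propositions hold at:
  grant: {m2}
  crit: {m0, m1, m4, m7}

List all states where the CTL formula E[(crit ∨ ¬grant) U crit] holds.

{m0, m1, m4, m7}

Sat(¬grant) = {m0, m1, m3, m4, m5, m6, m7}
Sat(crit ∨ ¬grant) = {m0, m1, m3, m4, m5, m6, m7}
E[(crit ∨ ¬grant) U crit]: least fixpoint, start Z0 = Sat(crit) = {m0, m1, m4, m7}, add states in Sat(crit ∨ ¬grant) with some successor in Z. Already a fixed point.
Sat(E[(crit ∨ ¬grant) U crit]) = {m0, m1, m4, m7}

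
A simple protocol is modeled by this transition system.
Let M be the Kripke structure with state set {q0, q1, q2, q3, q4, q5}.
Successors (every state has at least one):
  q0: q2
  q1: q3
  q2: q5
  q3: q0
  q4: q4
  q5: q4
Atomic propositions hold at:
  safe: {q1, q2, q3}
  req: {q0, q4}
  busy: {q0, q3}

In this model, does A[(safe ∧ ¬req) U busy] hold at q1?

Sat(¬req) = {q1, q2, q3, q5}
Sat(safe ∧ ¬req) = {q1, q2, q3}
A[(safe ∧ ¬req) U busy]: least fixpoint, start Z0 = Sat(busy) = {q0, q3}, add states in Sat(safe ∧ ¬req) with every successor in Z. Z1 = {q0, q1, q3}; fixed.
Sat(A[(safe ∧ ¬req) U busy]) = {q0, q1, q3}
q1 ∈ Sat(A[(safe ∧ ¬req) U busy]) = {q0, q1, q3}, so the formula holds at q1.

Yes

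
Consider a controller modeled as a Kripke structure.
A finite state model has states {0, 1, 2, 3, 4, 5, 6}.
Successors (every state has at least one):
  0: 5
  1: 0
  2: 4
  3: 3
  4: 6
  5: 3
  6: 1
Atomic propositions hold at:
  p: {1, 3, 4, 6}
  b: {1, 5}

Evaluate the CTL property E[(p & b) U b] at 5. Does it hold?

Yes

Sat(p & b) = {1}
E[(p & b) U b]: least fixpoint, start Z0 = Sat(b) = {1, 5}, add states in Sat(p & b) with some successor in Z. Already a fixed point.
Sat(E[(p & b) U b]) = {1, 5}
5 ∈ Sat(E[(p & b) U b]) = {1, 5}, so the formula holds at 5.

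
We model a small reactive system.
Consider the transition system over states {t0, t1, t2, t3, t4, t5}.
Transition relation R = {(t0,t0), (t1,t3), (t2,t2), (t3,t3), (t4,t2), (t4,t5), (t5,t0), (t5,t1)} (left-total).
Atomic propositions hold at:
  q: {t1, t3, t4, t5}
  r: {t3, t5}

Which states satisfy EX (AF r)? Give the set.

{t1, t3, t4, t5}

AF r: least fixpoint, start Z0 = {t3, t5}, add states with every successor in Z. Z1 = {t1, t3, t5}; fixed.
Sat(AF r) = {t1, t3, t5}
Sat(EX (AF r)) = {s : some successor in {t1, t3, t5}} = {t1, t3, t4, t5}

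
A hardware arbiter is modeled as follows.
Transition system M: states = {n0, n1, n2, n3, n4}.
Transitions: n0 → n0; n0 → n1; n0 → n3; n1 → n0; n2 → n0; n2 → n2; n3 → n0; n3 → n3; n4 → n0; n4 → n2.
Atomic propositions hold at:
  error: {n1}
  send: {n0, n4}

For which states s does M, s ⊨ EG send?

{n0, n4}

EG send: greatest fixpoint, start Z0 = {n0, n4}, keep only states in Sat with some successor in Z. Already a fixed point.
Sat(EG send) = {n0, n4}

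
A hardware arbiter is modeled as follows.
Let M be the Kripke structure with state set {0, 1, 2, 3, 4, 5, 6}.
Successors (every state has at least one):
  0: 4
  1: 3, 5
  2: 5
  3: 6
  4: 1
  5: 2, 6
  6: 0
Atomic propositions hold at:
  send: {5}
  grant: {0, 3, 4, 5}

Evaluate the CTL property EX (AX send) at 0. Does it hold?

No

Sat(AX send) = {s : every successor in {5}} = {2}
Sat(EX (AX send)) = {s : some successor in {2}} = {5}
0 ∉ Sat(EX (AX send)) = {5}, so the formula does not hold at 0.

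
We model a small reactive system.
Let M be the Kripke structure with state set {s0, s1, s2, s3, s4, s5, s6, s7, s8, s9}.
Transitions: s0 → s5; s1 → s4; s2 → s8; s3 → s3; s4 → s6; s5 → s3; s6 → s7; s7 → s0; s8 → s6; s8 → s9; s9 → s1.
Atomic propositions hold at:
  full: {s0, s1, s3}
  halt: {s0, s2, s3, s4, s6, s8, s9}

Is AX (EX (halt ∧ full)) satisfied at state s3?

Sat(halt ∧ full) = {s0, s3}
Sat(EX (halt ∧ full)) = {s : some successor in {s0, s3}} = {s3, s5, s7}
Sat(AX (EX (halt ∧ full))) = {s : every successor in {s3, s5, s7}} = {s0, s3, s5, s6}
s3 ∈ Sat(AX (EX (halt ∧ full))) = {s0, s3, s5, s6}, so the formula holds at s3.

Yes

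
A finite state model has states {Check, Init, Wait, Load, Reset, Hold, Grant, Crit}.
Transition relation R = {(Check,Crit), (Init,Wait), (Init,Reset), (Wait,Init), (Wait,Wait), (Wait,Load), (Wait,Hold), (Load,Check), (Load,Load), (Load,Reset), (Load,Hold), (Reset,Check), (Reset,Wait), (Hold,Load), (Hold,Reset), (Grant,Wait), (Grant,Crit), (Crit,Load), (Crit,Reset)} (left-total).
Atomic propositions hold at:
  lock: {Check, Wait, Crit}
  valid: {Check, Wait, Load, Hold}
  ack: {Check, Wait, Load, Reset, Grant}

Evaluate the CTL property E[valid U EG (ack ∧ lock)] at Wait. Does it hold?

Sat(ack ∧ lock) = {Check, Wait}
EG (ack ∧ lock): greatest fixpoint, start Z0 = {Check, Wait}, keep only states in Sat with some successor in Z. Z1 = {Wait}; fixed.
Sat(EG (ack ∧ lock)) = {Wait}
E[valid U EG (ack ∧ lock)]: least fixpoint, start Z0 = Sat(EG (ack ∧ lock)) = {Wait}, add states in Sat(valid) with some successor in Z. Already a fixed point.
Sat(E[valid U EG (ack ∧ lock)]) = {Wait}
Wait ∈ Sat(E[valid U EG (ack ∧ lock)]) = {Wait}, so the formula holds at Wait.

Yes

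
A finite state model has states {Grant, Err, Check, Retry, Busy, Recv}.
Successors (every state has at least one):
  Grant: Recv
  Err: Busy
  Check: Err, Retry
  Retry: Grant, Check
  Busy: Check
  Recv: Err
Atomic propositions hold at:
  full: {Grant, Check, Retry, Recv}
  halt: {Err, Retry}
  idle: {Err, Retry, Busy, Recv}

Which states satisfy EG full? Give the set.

EG full: greatest fixpoint, start Z0 = {Grant, Check, Retry, Recv}, keep only states in Sat with some successor in Z. Z1 = {Grant, Check, Retry}; Z2 = {Check, Retry}; fixed.
Sat(EG full) = {Check, Retry}

{Check, Retry}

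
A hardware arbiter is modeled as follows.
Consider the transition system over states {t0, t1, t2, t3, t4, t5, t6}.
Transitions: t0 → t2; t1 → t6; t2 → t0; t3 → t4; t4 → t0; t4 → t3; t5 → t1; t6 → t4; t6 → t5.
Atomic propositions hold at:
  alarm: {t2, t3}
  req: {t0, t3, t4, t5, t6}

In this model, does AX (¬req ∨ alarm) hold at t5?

Yes

Sat(¬req) = {t1, t2}
Sat(¬req ∨ alarm) = {t1, t2, t3}
Sat(AX (¬req ∨ alarm)) = {s : every successor in {t1, t2, t3}} = {t0, t5}
t5 ∈ Sat(AX (¬req ∨ alarm)) = {t0, t5}, so the formula holds at t5.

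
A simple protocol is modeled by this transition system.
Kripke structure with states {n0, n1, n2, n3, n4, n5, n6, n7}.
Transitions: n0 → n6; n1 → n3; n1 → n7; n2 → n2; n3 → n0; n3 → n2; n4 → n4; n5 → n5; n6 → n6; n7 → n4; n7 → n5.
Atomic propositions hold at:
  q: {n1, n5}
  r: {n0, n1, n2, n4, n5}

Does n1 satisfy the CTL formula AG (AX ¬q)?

No

Sat(¬q) = {n0, n2, n3, n4, n6, n7}
Sat(AX ¬q) = {s : every successor in {n0, n2, n3, n4, n6, n7}} = {n0, n1, n2, n3, n4, n6}
AG (AX ¬q): greatest fixpoint, start Z0 = {n0, n1, n2, n3, n4, n6}, keep only states in Sat with every successor in Z. Z1 = {n0, n2, n3, n4, n6}; fixed.
Sat(AG (AX ¬q)) = {n0, n2, n3, n4, n6}
n1 ∉ Sat(AG (AX ¬q)) = {n0, n2, n3, n4, n6}, so the formula does not hold at n1.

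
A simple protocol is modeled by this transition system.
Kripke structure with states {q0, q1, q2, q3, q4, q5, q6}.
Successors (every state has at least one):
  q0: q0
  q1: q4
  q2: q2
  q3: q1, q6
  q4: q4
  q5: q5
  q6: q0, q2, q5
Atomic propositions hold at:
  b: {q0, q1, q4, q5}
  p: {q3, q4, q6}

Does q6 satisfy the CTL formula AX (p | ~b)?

No

Sat(~b) = {q2, q3, q6}
Sat(p | ~b) = {q2, q3, q4, q6}
Sat(AX (p | ~b)) = {s : every successor in {q2, q3, q4, q6}} = {q1, q2, q4}
q6 ∉ Sat(AX (p | ~b)) = {q1, q2, q4}, so the formula does not hold at q6.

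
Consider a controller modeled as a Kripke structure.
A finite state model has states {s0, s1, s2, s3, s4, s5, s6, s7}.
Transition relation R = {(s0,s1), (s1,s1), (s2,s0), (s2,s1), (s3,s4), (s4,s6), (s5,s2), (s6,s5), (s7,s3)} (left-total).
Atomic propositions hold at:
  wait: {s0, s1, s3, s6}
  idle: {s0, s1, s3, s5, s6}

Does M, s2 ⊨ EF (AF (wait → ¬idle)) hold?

Sat(¬idle) = {s2, s4, s7}
Sat(wait → ¬idle) = {s2, s4, s5, s7}
AF (wait → ¬idle): least fixpoint, start Z0 = {s2, s4, s5, s7}, add states with every successor in Z. Z1 = {s2, s3, s4, s5, s6, s7}; fixed.
Sat(AF (wait → ¬idle)) = {s2, s3, s4, s5, s6, s7}
EF (AF (wait → ¬idle)): least fixpoint, start Z0 = {s2, s3, s4, s5, s6, s7}, add states with some successor in Z. Already a fixed point.
Sat(EF (AF (wait → ¬idle))) = {s2, s3, s4, s5, s6, s7}
s2 ∈ Sat(EF (AF (wait → ¬idle))) = {s2, s3, s4, s5, s6, s7}, so the formula holds at s2.

Yes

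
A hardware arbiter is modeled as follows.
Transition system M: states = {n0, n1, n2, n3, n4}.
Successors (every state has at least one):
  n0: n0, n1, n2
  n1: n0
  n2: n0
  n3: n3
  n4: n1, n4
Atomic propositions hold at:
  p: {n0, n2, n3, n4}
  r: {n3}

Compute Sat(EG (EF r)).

{n3}

EF r: least fixpoint, start Z0 = {n3}, add states with some successor in Z. Already a fixed point.
Sat(EF r) = {n3}
EG (EF r): greatest fixpoint, start Z0 = {n3}, keep only states in Sat with some successor in Z. Already a fixed point.
Sat(EG (EF r)) = {n3}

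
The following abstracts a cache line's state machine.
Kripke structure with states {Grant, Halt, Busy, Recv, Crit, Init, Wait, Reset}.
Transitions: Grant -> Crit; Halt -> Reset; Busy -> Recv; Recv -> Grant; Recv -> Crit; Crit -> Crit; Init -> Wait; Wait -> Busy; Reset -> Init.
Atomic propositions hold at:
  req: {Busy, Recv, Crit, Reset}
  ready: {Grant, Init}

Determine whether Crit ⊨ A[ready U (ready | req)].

Yes

Sat(ready | req) = {Grant, Busy, Recv, Crit, Init, Reset}
A[ready U (ready | req)]: least fixpoint, start Z0 = Sat((ready | req)) = {Grant, Busy, Recv, Crit, Init, Reset}, add states in Sat(ready) with every successor in Z. Already a fixed point.
Sat(A[ready U (ready | req)]) = {Grant, Busy, Recv, Crit, Init, Reset}
Crit ∈ Sat(A[ready U (ready | req)]) = {Grant, Busy, Recv, Crit, Init, Reset}, so the formula holds at Crit.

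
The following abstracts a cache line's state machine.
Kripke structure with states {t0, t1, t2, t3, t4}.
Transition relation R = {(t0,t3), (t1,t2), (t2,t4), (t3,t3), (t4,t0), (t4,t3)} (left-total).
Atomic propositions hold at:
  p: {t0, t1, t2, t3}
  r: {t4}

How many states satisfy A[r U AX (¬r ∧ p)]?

Sat(¬r) = {t0, t1, t2, t3}
Sat(¬r ∧ p) = {t0, t1, t2, t3}
Sat(AX (¬r ∧ p)) = {s : every successor in {t0, t1, t2, t3}} = {t0, t1, t3, t4}
A[r U AX (¬r ∧ p)]: least fixpoint, start Z0 = Sat(AX (¬r ∧ p)) = {t0, t1, t3, t4}, add states in Sat(r) with every successor in Z. Already a fixed point.
Sat(A[r U AX (¬r ∧ p)]) = {t0, t1, t3, t4}
|Sat(A[r U AX (¬r ∧ p)])| = |{t0, t1, t3, t4}| = 4.

4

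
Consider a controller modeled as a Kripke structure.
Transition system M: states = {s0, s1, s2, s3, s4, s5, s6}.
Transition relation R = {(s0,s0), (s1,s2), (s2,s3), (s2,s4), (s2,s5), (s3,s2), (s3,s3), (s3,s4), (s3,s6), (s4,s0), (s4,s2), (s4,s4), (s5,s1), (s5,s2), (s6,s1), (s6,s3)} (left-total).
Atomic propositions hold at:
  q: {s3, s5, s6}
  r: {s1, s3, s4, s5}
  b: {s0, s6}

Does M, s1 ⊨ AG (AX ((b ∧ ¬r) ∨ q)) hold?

No

Sat(¬r) = {s0, s2, s6}
Sat(b ∧ ¬r) = {s0, s6}
Sat((b ∧ ¬r) ∨ q) = {s0, s3, s5, s6}
Sat(AX ((b ∧ ¬r) ∨ q)) = {s : every successor in {s0, s3, s5, s6}} = {s0}
AG (AX ((b ∧ ¬r) ∨ q)): greatest fixpoint, start Z0 = {s0}, keep only states in Sat with every successor in Z. Already a fixed point.
Sat(AG (AX ((b ∧ ¬r) ∨ q))) = {s0}
s1 ∉ Sat(AG (AX ((b ∧ ¬r) ∨ q))) = {s0}, so the formula does not hold at s1.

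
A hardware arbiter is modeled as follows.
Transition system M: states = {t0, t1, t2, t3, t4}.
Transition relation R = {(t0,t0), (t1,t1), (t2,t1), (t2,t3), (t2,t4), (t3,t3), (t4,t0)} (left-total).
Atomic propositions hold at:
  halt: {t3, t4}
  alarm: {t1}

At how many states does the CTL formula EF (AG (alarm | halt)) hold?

3

Sat(alarm | halt) = {t1, t3, t4}
AG (alarm | halt): greatest fixpoint, start Z0 = {t1, t3, t4}, keep only states in Sat with every successor in Z. Z1 = {t1, t3}; fixed.
Sat(AG (alarm | halt)) = {t1, t3}
EF (AG (alarm | halt)): least fixpoint, start Z0 = {t1, t3}, add states with some successor in Z. Z1 = {t1, t2, t3}; fixed.
Sat(EF (AG (alarm | halt))) = {t1, t2, t3}
|Sat(EF (AG (alarm | halt)))| = |{t1, t2, t3}| = 3.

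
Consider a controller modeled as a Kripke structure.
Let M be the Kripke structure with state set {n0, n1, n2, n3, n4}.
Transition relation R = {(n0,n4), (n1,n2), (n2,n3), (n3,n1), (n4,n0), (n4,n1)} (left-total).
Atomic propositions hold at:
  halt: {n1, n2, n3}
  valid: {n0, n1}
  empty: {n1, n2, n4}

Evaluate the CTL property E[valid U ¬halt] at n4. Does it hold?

Yes

Sat(¬halt) = {n0, n4}
E[valid U ¬halt]: least fixpoint, start Z0 = Sat(¬halt) = {n0, n4}, add states in Sat(valid) with some successor in Z. Already a fixed point.
Sat(E[valid U ¬halt]) = {n0, n4}
n4 ∈ Sat(E[valid U ¬halt]) = {n0, n4}, so the formula holds at n4.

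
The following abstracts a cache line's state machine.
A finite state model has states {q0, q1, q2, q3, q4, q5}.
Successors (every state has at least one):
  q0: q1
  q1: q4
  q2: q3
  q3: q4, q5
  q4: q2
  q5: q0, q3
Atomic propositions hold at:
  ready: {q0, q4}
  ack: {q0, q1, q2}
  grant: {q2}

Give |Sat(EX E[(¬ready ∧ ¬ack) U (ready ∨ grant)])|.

Sat(¬ready) = {q1, q2, q3, q5}
Sat(¬ack) = {q3, q4, q5}
Sat(¬ready ∧ ¬ack) = {q3, q5}
Sat(ready ∨ grant) = {q0, q2, q4}
E[(¬ready ∧ ¬ack) U (ready ∨ grant)]: least fixpoint, start Z0 = Sat((ready ∨ grant)) = {q0, q2, q4}, add states in Sat(¬ready ∧ ¬ack) with some successor in Z. Z1 = {q0, q2, q3, q4, q5}; fixed.
Sat(E[(¬ready ∧ ¬ack) U (ready ∨ grant)]) = {q0, q2, q3, q4, q5}
Sat(EX E[(¬ready ∧ ¬ack) U (ready ∨ grant)]) = {s : some successor in {q0, q2, q3, q4, q5}} = {q1, q2, q3, q4, q5}
|Sat(EX E[(¬ready ∧ ¬ack) U (ready ∨ grant)])| = |{q1, q2, q3, q4, q5}| = 5.

5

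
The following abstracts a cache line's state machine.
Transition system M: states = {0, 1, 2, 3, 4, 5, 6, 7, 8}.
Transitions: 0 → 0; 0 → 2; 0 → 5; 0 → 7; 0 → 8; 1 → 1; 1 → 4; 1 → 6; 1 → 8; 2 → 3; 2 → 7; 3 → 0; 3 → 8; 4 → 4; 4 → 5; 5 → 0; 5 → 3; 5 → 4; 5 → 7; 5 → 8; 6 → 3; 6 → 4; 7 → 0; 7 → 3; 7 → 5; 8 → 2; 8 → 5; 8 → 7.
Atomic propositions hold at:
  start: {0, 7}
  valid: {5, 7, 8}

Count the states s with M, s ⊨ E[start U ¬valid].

Sat(¬valid) = {0, 1, 2, 3, 4, 6}
E[start U ¬valid]: least fixpoint, start Z0 = Sat(¬valid) = {0, 1, 2, 3, 4, 6}, add states in Sat(start) with some successor in Z. Z1 = {0, 1, 2, 3, 4, 6, 7}; fixed.
Sat(E[start U ¬valid]) = {0, 1, 2, 3, 4, 6, 7}
|Sat(E[start U ¬valid])| = |{0, 1, 2, 3, 4, 6, 7}| = 7.

7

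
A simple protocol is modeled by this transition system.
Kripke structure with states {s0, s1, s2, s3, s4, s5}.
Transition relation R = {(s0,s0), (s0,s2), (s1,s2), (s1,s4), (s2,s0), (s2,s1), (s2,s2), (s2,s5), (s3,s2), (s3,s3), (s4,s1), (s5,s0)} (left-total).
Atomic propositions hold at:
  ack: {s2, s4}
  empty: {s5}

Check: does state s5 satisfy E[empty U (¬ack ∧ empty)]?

Yes

Sat(¬ack) = {s0, s1, s3, s5}
Sat(¬ack ∧ empty) = {s5}
E[empty U (¬ack ∧ empty)]: least fixpoint, start Z0 = Sat((¬ack ∧ empty)) = {s5}, add states in Sat(empty) with some successor in Z. Already a fixed point.
Sat(E[empty U (¬ack ∧ empty)]) = {s5}
s5 ∈ Sat(E[empty U (¬ack ∧ empty)]) = {s5}, so the formula holds at s5.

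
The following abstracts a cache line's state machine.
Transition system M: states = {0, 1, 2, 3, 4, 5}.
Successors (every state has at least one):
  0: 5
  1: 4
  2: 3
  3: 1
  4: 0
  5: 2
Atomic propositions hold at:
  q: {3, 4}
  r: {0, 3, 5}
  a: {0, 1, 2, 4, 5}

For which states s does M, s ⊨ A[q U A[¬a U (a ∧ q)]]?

Sat(¬a) = {3}
Sat(a ∧ q) = {4}
A[¬a U (a ∧ q)]: least fixpoint, start Z0 = Sat((a ∧ q)) = {4}, add states in Sat(¬a) with every successor in Z. Already a fixed point.
Sat(A[¬a U (a ∧ q)]) = {4}
A[q U A[¬a U (a ∧ q)]]: least fixpoint, start Z0 = Sat(A[¬a U (a ∧ q)]) = {4}, add states in Sat(q) with every successor in Z. Already a fixed point.
Sat(A[q U A[¬a U (a ∧ q)]]) = {4}

{4}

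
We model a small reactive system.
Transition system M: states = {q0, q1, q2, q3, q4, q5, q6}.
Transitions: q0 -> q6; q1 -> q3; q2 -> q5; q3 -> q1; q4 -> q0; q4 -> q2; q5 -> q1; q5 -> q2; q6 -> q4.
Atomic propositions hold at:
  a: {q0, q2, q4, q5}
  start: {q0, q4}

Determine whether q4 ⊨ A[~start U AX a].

Sat(~start) = {q1, q2, q3, q5, q6}
Sat(AX a) = {s : every successor in {q0, q2, q4, q5}} = {q2, q4, q6}
A[~start U AX a]: least fixpoint, start Z0 = Sat(AX a) = {q2, q4, q6}, add states in Sat(~start) with every successor in Z. Already a fixed point.
Sat(A[~start U AX a]) = {q2, q4, q6}
q4 ∈ Sat(A[~start U AX a]) = {q2, q4, q6}, so the formula holds at q4.

Yes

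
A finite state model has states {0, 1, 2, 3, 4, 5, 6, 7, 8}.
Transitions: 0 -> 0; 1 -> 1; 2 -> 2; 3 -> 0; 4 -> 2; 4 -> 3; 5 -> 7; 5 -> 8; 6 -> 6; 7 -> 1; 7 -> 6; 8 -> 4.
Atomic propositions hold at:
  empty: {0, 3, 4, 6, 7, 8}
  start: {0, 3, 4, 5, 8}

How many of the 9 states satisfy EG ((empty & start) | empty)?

Sat(empty & start) = {0, 3, 4, 8}
Sat((empty & start) | empty) = {0, 3, 4, 6, 7, 8}
EG ((empty & start) | empty): greatest fixpoint, start Z0 = {0, 3, 4, 6, 7, 8}, keep only states in Sat with some successor in Z. Already a fixed point.
Sat(EG ((empty & start) | empty)) = {0, 3, 4, 6, 7, 8}
|Sat(EG ((empty & start) | empty))| = |{0, 3, 4, 6, 7, 8}| = 6.

6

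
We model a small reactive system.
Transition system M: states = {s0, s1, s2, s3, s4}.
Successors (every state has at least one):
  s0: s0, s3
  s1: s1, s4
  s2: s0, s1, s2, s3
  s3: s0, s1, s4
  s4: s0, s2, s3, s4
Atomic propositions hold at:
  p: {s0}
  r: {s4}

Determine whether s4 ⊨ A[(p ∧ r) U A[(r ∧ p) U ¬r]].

No

Sat(p ∧ r) = ∅
Sat(r ∧ p) = ∅
Sat(¬r) = {s0, s1, s2, s3}
A[(r ∧ p) U ¬r]: least fixpoint, start Z0 = Sat(¬r) = {s0, s1, s2, s3}, add states in Sat(r ∧ p) with every successor in Z. Already a fixed point.
Sat(A[(r ∧ p) U ¬r]) = {s0, s1, s2, s3}
A[(p ∧ r) U A[(r ∧ p) U ¬r]]: least fixpoint, start Z0 = Sat(A[(r ∧ p) U ¬r]) = {s0, s1, s2, s3}, add states in Sat(p ∧ r) with every successor in Z. Already a fixed point.
Sat(A[(p ∧ r) U A[(r ∧ p) U ¬r]]) = {s0, s1, s2, s3}
s4 ∉ Sat(A[(p ∧ r) U A[(r ∧ p) U ¬r]]) = {s0, s1, s2, s3}, so the formula does not hold at s4.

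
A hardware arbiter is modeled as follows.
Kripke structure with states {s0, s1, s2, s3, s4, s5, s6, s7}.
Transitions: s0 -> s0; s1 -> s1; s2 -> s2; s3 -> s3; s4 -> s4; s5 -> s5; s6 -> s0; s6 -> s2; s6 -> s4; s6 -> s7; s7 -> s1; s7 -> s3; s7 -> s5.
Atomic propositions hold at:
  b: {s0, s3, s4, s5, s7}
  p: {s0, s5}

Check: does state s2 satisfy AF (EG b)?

EG b: greatest fixpoint, start Z0 = {s0, s3, s4, s5, s7}, keep only states in Sat with some successor in Z. Already a fixed point.
Sat(EG b) = {s0, s3, s4, s5, s7}
AF (EG b): least fixpoint, start Z0 = {s0, s3, s4, s5, s7}, add states with every successor in Z. Already a fixed point.
Sat(AF (EG b)) = {s0, s3, s4, s5, s7}
s2 ∉ Sat(AF (EG b)) = {s0, s3, s4, s5, s7}, so the formula does not hold at s2.

No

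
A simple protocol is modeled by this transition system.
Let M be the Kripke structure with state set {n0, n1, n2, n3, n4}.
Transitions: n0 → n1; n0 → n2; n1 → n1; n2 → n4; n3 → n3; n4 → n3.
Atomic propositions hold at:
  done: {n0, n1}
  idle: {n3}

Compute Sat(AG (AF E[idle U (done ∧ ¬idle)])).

Sat(¬idle) = {n0, n1, n2, n4}
Sat(done ∧ ¬idle) = {n0, n1}
E[idle U (done ∧ ¬idle)]: least fixpoint, start Z0 = Sat((done ∧ ¬idle)) = {n0, n1}, add states in Sat(idle) with some successor in Z. Already a fixed point.
Sat(E[idle U (done ∧ ¬idle)]) = {n0, n1}
AF E[idle U (done ∧ ¬idle)]: least fixpoint, start Z0 = {n0, n1}, add states with every successor in Z. Already a fixed point.
Sat(AF E[idle U (done ∧ ¬idle)]) = {n0, n1}
AG (AF E[idle U (done ∧ ¬idle)]): greatest fixpoint, start Z0 = {n0, n1}, keep only states in Sat with every successor in Z. Z1 = {n1}; fixed.
Sat(AG (AF E[idle U (done ∧ ¬idle)])) = {n1}

{n1}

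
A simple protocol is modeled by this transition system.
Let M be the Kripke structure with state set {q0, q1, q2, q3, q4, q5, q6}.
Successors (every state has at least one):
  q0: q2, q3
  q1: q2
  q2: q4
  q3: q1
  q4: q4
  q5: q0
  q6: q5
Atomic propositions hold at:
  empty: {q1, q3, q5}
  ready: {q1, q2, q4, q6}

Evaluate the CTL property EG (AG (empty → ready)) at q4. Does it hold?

Sat(empty → ready) = {q0, q1, q2, q4, q6}
AG (empty → ready): greatest fixpoint, start Z0 = {q0, q1, q2, q4, q6}, keep only states in Sat with every successor in Z. Z1 = {q1, q2, q4}; fixed.
Sat(AG (empty → ready)) = {q1, q2, q4}
EG (AG (empty → ready)): greatest fixpoint, start Z0 = {q1, q2, q4}, keep only states in Sat with some successor in Z. Already a fixed point.
Sat(EG (AG (empty → ready))) = {q1, q2, q4}
q4 ∈ Sat(EG (AG (empty → ready))) = {q1, q2, q4}, so the formula holds at q4.

Yes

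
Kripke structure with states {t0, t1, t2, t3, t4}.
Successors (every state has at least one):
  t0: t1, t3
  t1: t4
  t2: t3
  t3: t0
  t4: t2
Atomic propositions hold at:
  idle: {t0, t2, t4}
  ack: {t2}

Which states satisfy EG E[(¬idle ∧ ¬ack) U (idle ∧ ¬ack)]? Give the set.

Sat(¬idle) = {t1, t3}
Sat(¬ack) = {t0, t1, t3, t4}
Sat(¬idle ∧ ¬ack) = {t1, t3}
Sat(idle ∧ ¬ack) = {t0, t4}
E[(¬idle ∧ ¬ack) U (idle ∧ ¬ack)]: least fixpoint, start Z0 = Sat((idle ∧ ¬ack)) = {t0, t4}, add states in Sat(¬idle ∧ ¬ack) with some successor in Z. Z1 = {t0, t1, t3, t4}; fixed.
Sat(E[(¬idle ∧ ¬ack) U (idle ∧ ¬ack)]) = {t0, t1, t3, t4}
EG E[(¬idle ∧ ¬ack) U (idle ∧ ¬ack)]: greatest fixpoint, start Z0 = {t0, t1, t3, t4}, keep only states in Sat with some successor in Z. Z1 = {t0, t1, t3}; Z2 = {t0, t3}; fixed.
Sat(EG E[(¬idle ∧ ¬ack) U (idle ∧ ¬ack)]) = {t0, t3}

{t0, t3}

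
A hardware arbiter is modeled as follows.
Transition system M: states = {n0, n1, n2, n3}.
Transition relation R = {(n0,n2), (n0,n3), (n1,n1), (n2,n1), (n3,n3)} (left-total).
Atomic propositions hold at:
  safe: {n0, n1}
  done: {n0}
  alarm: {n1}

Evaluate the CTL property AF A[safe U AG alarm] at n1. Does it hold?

AG alarm: greatest fixpoint, start Z0 = {n1}, keep only states in Sat with every successor in Z. Already a fixed point.
Sat(AG alarm) = {n1}
A[safe U AG alarm]: least fixpoint, start Z0 = Sat(AG alarm) = {n1}, add states in Sat(safe) with every successor in Z. Already a fixed point.
Sat(A[safe U AG alarm]) = {n1}
AF A[safe U AG alarm]: least fixpoint, start Z0 = {n1}, add states with every successor in Z. Z1 = {n1, n2}; fixed.
Sat(AF A[safe U AG alarm]) = {n1, n2}
n1 ∈ Sat(AF A[safe U AG alarm]) = {n1, n2}, so the formula holds at n1.

Yes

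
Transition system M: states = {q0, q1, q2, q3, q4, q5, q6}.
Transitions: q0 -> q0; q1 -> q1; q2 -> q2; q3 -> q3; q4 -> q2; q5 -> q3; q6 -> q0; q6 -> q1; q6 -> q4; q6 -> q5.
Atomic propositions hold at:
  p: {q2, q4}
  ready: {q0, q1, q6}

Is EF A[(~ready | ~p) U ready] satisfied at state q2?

Sat(~ready) = {q2, q3, q4, q5}
Sat(~p) = {q0, q1, q3, q5, q6}
Sat(~ready | ~p) = {q0, q1, q2, q3, q4, q5, q6}
A[(~ready | ~p) U ready]: least fixpoint, start Z0 = Sat(ready) = {q0, q1, q6}, add states in Sat(~ready | ~p) with every successor in Z. Already a fixed point.
Sat(A[(~ready | ~p) U ready]) = {q0, q1, q6}
EF A[(~ready | ~p) U ready]: least fixpoint, start Z0 = {q0, q1, q6}, add states with some successor in Z. Already a fixed point.
Sat(EF A[(~ready | ~p) U ready]) = {q0, q1, q6}
q2 ∉ Sat(EF A[(~ready | ~p) U ready]) = {q0, q1, q6}, so the formula does not hold at q2.

No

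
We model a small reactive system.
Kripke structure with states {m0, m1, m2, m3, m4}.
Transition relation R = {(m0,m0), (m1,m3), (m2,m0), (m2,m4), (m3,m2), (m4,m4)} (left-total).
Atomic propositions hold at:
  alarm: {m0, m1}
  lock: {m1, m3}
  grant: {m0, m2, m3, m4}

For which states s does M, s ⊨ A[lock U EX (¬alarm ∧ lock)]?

Sat(¬alarm) = {m2, m3, m4}
Sat(¬alarm ∧ lock) = {m3}
Sat(EX (¬alarm ∧ lock)) = {s : some successor in {m3}} = {m1}
A[lock U EX (¬alarm ∧ lock)]: least fixpoint, start Z0 = Sat(EX (¬alarm ∧ lock)) = {m1}, add states in Sat(lock) with every successor in Z. Already a fixed point.
Sat(A[lock U EX (¬alarm ∧ lock)]) = {m1}

{m1}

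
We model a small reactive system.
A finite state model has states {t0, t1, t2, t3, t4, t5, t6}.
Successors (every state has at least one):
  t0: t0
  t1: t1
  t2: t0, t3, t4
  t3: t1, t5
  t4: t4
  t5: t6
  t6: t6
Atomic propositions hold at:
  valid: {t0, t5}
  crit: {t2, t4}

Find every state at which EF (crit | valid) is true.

{t0, t2, t3, t4, t5}

Sat(crit | valid) = {t0, t2, t4, t5}
EF (crit | valid): least fixpoint, start Z0 = {t0, t2, t4, t5}, add states with some successor in Z. Z1 = {t0, t2, t3, t4, t5}; fixed.
Sat(EF (crit | valid)) = {t0, t2, t3, t4, t5}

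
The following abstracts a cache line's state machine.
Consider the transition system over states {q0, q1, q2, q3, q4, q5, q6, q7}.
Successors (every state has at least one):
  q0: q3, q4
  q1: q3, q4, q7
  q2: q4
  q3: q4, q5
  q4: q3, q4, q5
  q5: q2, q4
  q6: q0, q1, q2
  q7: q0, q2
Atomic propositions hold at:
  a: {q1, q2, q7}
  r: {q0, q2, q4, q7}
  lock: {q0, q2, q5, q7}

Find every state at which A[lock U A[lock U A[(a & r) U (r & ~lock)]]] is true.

Sat(a & r) = {q2, q7}
Sat(~lock) = {q1, q3, q4, q6}
Sat(r & ~lock) = {q4}
A[(a & r) U (r & ~lock)]: least fixpoint, start Z0 = Sat((r & ~lock)) = {q4}, add states in Sat(a & r) with every successor in Z. Z1 = {q2, q4}; fixed.
Sat(A[(a & r) U (r & ~lock)]) = {q2, q4}
A[lock U A[(a & r) U (r & ~lock)]]: least fixpoint, start Z0 = Sat(A[(a & r) U (r & ~lock)]) = {q2, q4}, add states in Sat(lock) with every successor in Z. Z1 = {q2, q4, q5}; fixed.
Sat(A[lock U A[(a & r) U (r & ~lock)]]) = {q2, q4, q5}
A[lock U A[lock U A[(a & r) U (r & ~lock)]]]: least fixpoint, start Z0 = Sat(A[lock U A[(a & r) U (r & ~lock)]]) = {q2, q4, q5}, add states in Sat(lock) with every successor in Z. Already a fixed point.
Sat(A[lock U A[lock U A[(a & r) U (r & ~lock)]]]) = {q2, q4, q5}

{q2, q4, q5}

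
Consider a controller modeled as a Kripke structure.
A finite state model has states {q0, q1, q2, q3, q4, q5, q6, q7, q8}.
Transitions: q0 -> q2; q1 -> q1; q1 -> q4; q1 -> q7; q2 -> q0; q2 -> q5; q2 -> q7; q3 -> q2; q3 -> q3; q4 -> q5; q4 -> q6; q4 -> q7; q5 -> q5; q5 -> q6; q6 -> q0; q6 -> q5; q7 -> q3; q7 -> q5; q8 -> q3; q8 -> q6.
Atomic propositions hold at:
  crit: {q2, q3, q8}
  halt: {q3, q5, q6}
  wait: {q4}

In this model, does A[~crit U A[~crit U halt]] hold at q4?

Yes

Sat(~crit) = {q0, q1, q4, q5, q6, q7}
A[~crit U halt]: least fixpoint, start Z0 = Sat(halt) = {q3, q5, q6}, add states in Sat(~crit) with every successor in Z. Z1 = {q3, q5, q6, q7}; Z2 = {q3, q4, q5, q6, q7}; fixed.
Sat(A[~crit U halt]) = {q3, q4, q5, q6, q7}
A[~crit U A[~crit U halt]]: least fixpoint, start Z0 = Sat(A[~crit U halt]) = {q3, q4, q5, q6, q7}, add states in Sat(~crit) with every successor in Z. Already a fixed point.
Sat(A[~crit U A[~crit U halt]]) = {q3, q4, q5, q6, q7}
q4 ∈ Sat(A[~crit U A[~crit U halt]]) = {q3, q4, q5, q6, q7}, so the formula holds at q4.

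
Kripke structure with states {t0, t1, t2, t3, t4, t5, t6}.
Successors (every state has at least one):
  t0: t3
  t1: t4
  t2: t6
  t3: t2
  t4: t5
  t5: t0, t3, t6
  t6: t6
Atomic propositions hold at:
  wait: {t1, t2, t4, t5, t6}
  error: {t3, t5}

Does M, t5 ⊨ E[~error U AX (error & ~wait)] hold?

No

Sat(~error) = {t0, t1, t2, t4, t6}
Sat(~wait) = {t0, t3}
Sat(error & ~wait) = {t3}
Sat(AX (error & ~wait)) = {s : every successor in {t3}} = {t0}
E[~error U AX (error & ~wait)]: least fixpoint, start Z0 = Sat(AX (error & ~wait)) = {t0}, add states in Sat(~error) with some successor in Z. Already a fixed point.
Sat(E[~error U AX (error & ~wait)]) = {t0}
t5 ∉ Sat(E[~error U AX (error & ~wait)]) = {t0}, so the formula does not hold at t5.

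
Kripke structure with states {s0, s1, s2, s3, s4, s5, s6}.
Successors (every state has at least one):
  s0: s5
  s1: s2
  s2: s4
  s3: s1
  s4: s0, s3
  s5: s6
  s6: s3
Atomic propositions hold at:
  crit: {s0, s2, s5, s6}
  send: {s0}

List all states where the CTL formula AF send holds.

AF send: least fixpoint, start Z0 = {s0}, add states with every successor in Z. Already a fixed point.
Sat(AF send) = {s0}

{s0}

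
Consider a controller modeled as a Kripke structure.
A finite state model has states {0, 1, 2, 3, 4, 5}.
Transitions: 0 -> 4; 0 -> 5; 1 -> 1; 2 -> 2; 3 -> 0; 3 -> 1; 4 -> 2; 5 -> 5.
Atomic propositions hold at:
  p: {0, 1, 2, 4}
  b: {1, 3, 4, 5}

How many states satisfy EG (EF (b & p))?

2

Sat(b & p) = {1, 4}
EF (b & p): least fixpoint, start Z0 = {1, 4}, add states with some successor in Z. Z1 = {0, 1, 3, 4}; fixed.
Sat(EF (b & p)) = {0, 1, 3, 4}
EG (EF (b & p)): greatest fixpoint, start Z0 = {0, 1, 3, 4}, keep only states in Sat with some successor in Z. Z1 = {0, 1, 3}; Z2 = {1, 3}; fixed.
Sat(EG (EF (b & p))) = {1, 3}
|Sat(EG (EF (b & p)))| = |{1, 3}| = 2.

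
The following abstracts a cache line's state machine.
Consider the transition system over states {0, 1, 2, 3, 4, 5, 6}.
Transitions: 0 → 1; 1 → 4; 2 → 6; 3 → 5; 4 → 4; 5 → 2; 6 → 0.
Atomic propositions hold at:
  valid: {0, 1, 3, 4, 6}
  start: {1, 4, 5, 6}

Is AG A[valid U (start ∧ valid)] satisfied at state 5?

Sat(start ∧ valid) = {1, 4, 6}
A[valid U (start ∧ valid)]: least fixpoint, start Z0 = Sat((start ∧ valid)) = {1, 4, 6}, add states in Sat(valid) with every successor in Z. Z1 = {0, 1, 4, 6}; fixed.
Sat(A[valid U (start ∧ valid)]) = {0, 1, 4, 6}
AG A[valid U (start ∧ valid)]: greatest fixpoint, start Z0 = {0, 1, 4, 6}, keep only states in Sat with every successor in Z. Already a fixed point.
Sat(AG A[valid U (start ∧ valid)]) = {0, 1, 4, 6}
5 ∉ Sat(AG A[valid U (start ∧ valid)]) = {0, 1, 4, 6}, so the formula does not hold at 5.

No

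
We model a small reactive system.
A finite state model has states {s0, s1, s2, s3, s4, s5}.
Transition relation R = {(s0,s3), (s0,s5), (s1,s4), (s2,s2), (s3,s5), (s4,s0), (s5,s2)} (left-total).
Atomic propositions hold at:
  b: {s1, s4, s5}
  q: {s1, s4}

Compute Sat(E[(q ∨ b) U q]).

Sat(q ∨ b) = {s1, s4, s5}
E[(q ∨ b) U q]: least fixpoint, start Z0 = Sat(q) = {s1, s4}, add states in Sat(q ∨ b) with some successor in Z. Already a fixed point.
Sat(E[(q ∨ b) U q]) = {s1, s4}

{s1, s4}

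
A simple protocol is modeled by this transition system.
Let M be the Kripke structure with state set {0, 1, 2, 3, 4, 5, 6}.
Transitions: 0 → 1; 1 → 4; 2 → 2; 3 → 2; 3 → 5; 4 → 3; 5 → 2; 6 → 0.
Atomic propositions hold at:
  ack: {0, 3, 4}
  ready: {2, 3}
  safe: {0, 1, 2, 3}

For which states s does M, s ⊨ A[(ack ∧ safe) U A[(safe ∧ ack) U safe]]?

Sat(ack ∧ safe) = {0, 3}
Sat(safe ∧ ack) = {0, 3}
A[(safe ∧ ack) U safe]: least fixpoint, start Z0 = Sat(safe) = {0, 1, 2, 3}, add states in Sat(safe ∧ ack) with every successor in Z. Already a fixed point.
Sat(A[(safe ∧ ack) U safe]) = {0, 1, 2, 3}
A[(ack ∧ safe) U A[(safe ∧ ack) U safe]]: least fixpoint, start Z0 = Sat(A[(safe ∧ ack) U safe]) = {0, 1, 2, 3}, add states in Sat(ack ∧ safe) with every successor in Z. Already a fixed point.
Sat(A[(ack ∧ safe) U A[(safe ∧ ack) U safe]]) = {0, 1, 2, 3}

{0, 1, 2, 3}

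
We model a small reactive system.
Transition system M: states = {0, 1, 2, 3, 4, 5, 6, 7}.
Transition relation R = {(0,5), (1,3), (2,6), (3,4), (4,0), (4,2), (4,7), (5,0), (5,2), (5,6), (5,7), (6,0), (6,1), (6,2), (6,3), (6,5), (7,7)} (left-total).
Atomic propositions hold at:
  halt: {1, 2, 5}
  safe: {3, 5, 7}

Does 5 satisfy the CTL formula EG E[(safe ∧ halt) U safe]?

Sat(safe ∧ halt) = {5}
E[(safe ∧ halt) U safe]: least fixpoint, start Z0 = Sat(safe) = {3, 5, 7}, add states in Sat(safe ∧ halt) with some successor in Z. Already a fixed point.
Sat(E[(safe ∧ halt) U safe]) = {3, 5, 7}
EG E[(safe ∧ halt) U safe]: greatest fixpoint, start Z0 = {3, 5, 7}, keep only states in Sat with some successor in Z. Z1 = {5, 7}; fixed.
Sat(EG E[(safe ∧ halt) U safe]) = {5, 7}
5 ∈ Sat(EG E[(safe ∧ halt) U safe]) = {5, 7}, so the formula holds at 5.

Yes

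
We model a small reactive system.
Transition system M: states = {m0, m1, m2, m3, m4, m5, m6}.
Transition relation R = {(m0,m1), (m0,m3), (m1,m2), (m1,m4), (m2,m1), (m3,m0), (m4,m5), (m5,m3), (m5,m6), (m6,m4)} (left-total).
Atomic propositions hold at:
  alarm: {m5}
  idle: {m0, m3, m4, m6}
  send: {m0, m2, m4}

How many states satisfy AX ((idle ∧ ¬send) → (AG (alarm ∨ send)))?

5

Sat(¬send) = {m1, m3, m5, m6}
Sat(idle ∧ ¬send) = {m3, m6}
Sat(alarm ∨ send) = {m0, m2, m4, m5}
AG (alarm ∨ send): greatest fixpoint, start Z0 = {m0, m2, m4, m5}, keep only states in Sat with every successor in Z. Z1 = {m4}; Z2 = ∅; fixed.
Sat(AG (alarm ∨ send)) = ∅
Sat((idle ∧ ¬send) → (AG (alarm ∨ send))) = {m0, m1, m2, m4, m5}
Sat(AX ((idle ∧ ¬send) → (AG (alarm ∨ send)))) = {s : every successor in {m0, m1, m2, m4, m5}} = {m1, m2, m3, m4, m6}
|Sat(AX ((idle ∧ ¬send) → (AG (alarm ∨ send))))| = |{m1, m2, m3, m4, m6}| = 5.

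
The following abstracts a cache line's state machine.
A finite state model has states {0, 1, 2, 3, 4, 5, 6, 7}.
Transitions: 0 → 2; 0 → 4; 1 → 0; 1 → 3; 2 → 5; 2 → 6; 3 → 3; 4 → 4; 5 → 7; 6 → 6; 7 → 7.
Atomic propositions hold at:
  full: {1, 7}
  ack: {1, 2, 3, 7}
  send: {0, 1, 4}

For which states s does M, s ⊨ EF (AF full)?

AF full: least fixpoint, start Z0 = {1, 7}, add states with every successor in Z. Z1 = {1, 5, 7}; fixed.
Sat(AF full) = {1, 5, 7}
EF (AF full): least fixpoint, start Z0 = {1, 5, 7}, add states with some successor in Z. Z1 = {1, 2, 5, 7}; Z2 = {0, 1, 2, 5, 7}; fixed.
Sat(EF (AF full)) = {0, 1, 2, 5, 7}

{0, 1, 2, 5, 7}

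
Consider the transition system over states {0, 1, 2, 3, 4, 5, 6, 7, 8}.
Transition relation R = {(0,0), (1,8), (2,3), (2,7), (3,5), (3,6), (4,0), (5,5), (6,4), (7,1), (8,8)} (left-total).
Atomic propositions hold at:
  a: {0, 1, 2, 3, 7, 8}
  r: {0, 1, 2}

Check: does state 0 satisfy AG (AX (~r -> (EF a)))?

Yes

Sat(~r) = {3, 4, 5, 6, 7, 8}
EF a: least fixpoint, start Z0 = {0, 1, 2, 3, 7, 8}, add states with some successor in Z. Z1 = {0, 1, 2, 3, 4, 7, 8}; Z2 = {0, 1, 2, 3, 4, 6, 7, 8}; fixed.
Sat(EF a) = {0, 1, 2, 3, 4, 6, 7, 8}
Sat(~r -> (EF a)) = {0, 1, 2, 3, 4, 6, 7, 8}
Sat(AX (~r -> (EF a))) = {s : every successor in {0, 1, 2, 3, 4, 6, 7, 8}} = {0, 1, 2, 4, 6, 7, 8}
AG (AX (~r -> (EF a))): greatest fixpoint, start Z0 = {0, 1, 2, 4, 6, 7, 8}, keep only states in Sat with every successor in Z. Z1 = {0, 1, 4, 6, 7, 8}; fixed.
Sat(AG (AX (~r -> (EF a)))) = {0, 1, 4, 6, 7, 8}
0 ∈ Sat(AG (AX (~r -> (EF a)))) = {0, 1, 4, 6, 7, 8}, so the formula holds at 0.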